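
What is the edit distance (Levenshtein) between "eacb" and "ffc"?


Computing edit distance: "eacb" -> "ffc"
DP table:
           f    f    c
      0    1    2    3
  e   1    1    2    3
  a   2    2    2    3
  c   3    3    3    2
  b   4    4    4    3
Edit distance = dp[4][3] = 3

3


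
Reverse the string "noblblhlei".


Input: noblblhlei
Reading characters right to left:
  Position 9: 'i'
  Position 8: 'e'
  Position 7: 'l'
  Position 6: 'h'
  Position 5: 'l'
  Position 4: 'b'
  Position 3: 'l'
  Position 2: 'b'
  Position 1: 'o'
  Position 0: 'n'
Reversed: ielhlblbon

ielhlblbon


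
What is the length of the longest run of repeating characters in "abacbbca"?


Input: "abacbbca"
Scanning for longest run:
  Position 1 ('b'): new char, reset run to 1
  Position 2 ('a'): new char, reset run to 1
  Position 3 ('c'): new char, reset run to 1
  Position 4 ('b'): new char, reset run to 1
  Position 5 ('b'): continues run of 'b', length=2
  Position 6 ('c'): new char, reset run to 1
  Position 7 ('a'): new char, reset run to 1
Longest run: 'b' with length 2

2


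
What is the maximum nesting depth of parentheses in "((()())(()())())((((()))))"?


Input: "((()())(()())())((((()))))"
Tracking depth:
  Position 0 '(': depth becomes 1
  Position 1 '(': depth becomes 2
  Position 2 '(': depth becomes 3
  Position 3 ')': depth becomes 2
  Position 4 '(': depth becomes 3
  Position 5 ')': depth becomes 2
  Position 6 ')': depth becomes 1
  Position 7 '(': depth becomes 2
  Position 8 '(': depth becomes 3
  Position 9 ')': depth becomes 2
  Position 10 '(': depth becomes 3
  Position 11 ')': depth becomes 2
  Position 12 ')': depth becomes 1
  Position 13 '(': depth becomes 2
  Position 14 ')': depth becomes 1
  Position 15 ')': depth becomes 0
  Position 16 '(': depth becomes 1
  Position 17 '(': depth becomes 2
  Position 18 '(': depth becomes 3
  Position 19 '(': depth becomes 4
  Position 20 '(': depth becomes 5
  Position 21 ')': depth becomes 4
  Position 22 ')': depth becomes 3
  Position 23 ')': depth becomes 2
  Position 24 ')': depth becomes 1
  Position 25 ')': depth becomes 0
Maximum depth reached: 5

5


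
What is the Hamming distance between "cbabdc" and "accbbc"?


Comparing "cbabdc" and "accbbc" position by position:
  Position 0: 'c' vs 'a' => differ
  Position 1: 'b' vs 'c' => differ
  Position 2: 'a' vs 'c' => differ
  Position 3: 'b' vs 'b' => same
  Position 4: 'd' vs 'b' => differ
  Position 5: 'c' vs 'c' => same
Total differences (Hamming distance): 4

4


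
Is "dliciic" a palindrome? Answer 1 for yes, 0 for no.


Input: dliciic
Reversed: ciicild
  Compare pos 0 ('d') with pos 6 ('c'): MISMATCH
  Compare pos 1 ('l') with pos 5 ('i'): MISMATCH
  Compare pos 2 ('i') with pos 4 ('i'): match
Result: not a palindrome

0


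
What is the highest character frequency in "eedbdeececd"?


Input: eedbdeececd
Character counts:
  'b': 1
  'c': 2
  'd': 3
  'e': 5
Maximum frequency: 5

5


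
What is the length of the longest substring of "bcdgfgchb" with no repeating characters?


Input: "bcdgfgchb"
Sliding window (track last position of each char):
  Position 0 ('b'): window [0,0] length 1 -- new best
  Position 1 ('c'): window [0,1] length 2 -- new best
  Position 2 ('d'): window [0,2] length 3 -- new best
  Position 3 ('g'): window [0,3] length 4 -- new best
  Position 4 ('f'): window [0,4] length 5 -- new best
  Position 5 ('g'): repeat (last at 3), move window start to 4
  Position 5 ('g'): window [4,5] length 2
  Position 6 ('c'): window [4,6] length 3
  Position 7 ('h'): window [4,7] length 4
  Position 8 ('b'): window [4,8] length 5
Longest substring with no repeats: "bcdgf" with length 5

5


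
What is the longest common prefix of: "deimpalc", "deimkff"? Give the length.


Words: deimpalc, deimkff
  Position 0: all 'd' => match
  Position 1: all 'e' => match
  Position 2: all 'i' => match
  Position 3: all 'm' => match
  Position 4: ('p', 'k') => mismatch, stop
LCP = "deim" (length 4)

4


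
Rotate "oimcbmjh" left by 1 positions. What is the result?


Input: "oimcbmjh", rotate left by 1
First 1 characters: "o"
Remaining characters: "imcbmjh"
Concatenate remaining + first: "imcbmjh" + "o" = "imcbmjho"

imcbmjho


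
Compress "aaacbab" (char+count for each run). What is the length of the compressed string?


Input: aaacbab
Runs:
  'a' x 3 => "a3"
  'c' x 1 => "c1"
  'b' x 1 => "b1"
  'a' x 1 => "a1"
  'b' x 1 => "b1"
Compressed: "a3c1b1a1b1"
Compressed length: 10

10


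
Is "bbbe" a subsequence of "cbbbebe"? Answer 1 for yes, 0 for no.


Check if "bbbe" is a subsequence of "cbbbebe"
Greedy scan:
  Position 0 ('c'): no match needed
  Position 1 ('b'): matches sub[0] = 'b'
  Position 2 ('b'): matches sub[1] = 'b'
  Position 3 ('b'): matches sub[2] = 'b'
  Position 4 ('e'): matches sub[3] = 'e'
  Position 5 ('b'): no match needed
  Position 6 ('e'): no match needed
All 4 characters matched => is a subsequence

1


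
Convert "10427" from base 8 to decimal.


Input: "10427" in base 8
Positional expansion:
  Digit '1' (value 1) x 8^4 = 4096
  Digit '0' (value 0) x 8^3 = 0
  Digit '4' (value 4) x 8^2 = 256
  Digit '2' (value 2) x 8^1 = 16
  Digit '7' (value 7) x 8^0 = 7
Sum = 4375

4375


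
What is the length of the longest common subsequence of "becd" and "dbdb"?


LCS of "becd" and "dbdb"
DP table:
           d    b    d    b
      0    0    0    0    0
  b   0    0    1    1    1
  e   0    0    1    1    1
  c   0    0    1    1    1
  d   0    1    1    2    2
LCS length = dp[4][4] = 2

2


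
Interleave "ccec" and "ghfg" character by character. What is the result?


Interleaving "ccec" and "ghfg":
  Position 0: 'c' from first, 'g' from second => "cg"
  Position 1: 'c' from first, 'h' from second => "ch"
  Position 2: 'e' from first, 'f' from second => "ef"
  Position 3: 'c' from first, 'g' from second => "cg"
Result: cgchefcg

cgchefcg


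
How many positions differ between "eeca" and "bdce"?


Comparing "eeca" and "bdce" position by position:
  Position 0: 'e' vs 'b' => DIFFER
  Position 1: 'e' vs 'd' => DIFFER
  Position 2: 'c' vs 'c' => same
  Position 3: 'a' vs 'e' => DIFFER
Positions that differ: 3

3


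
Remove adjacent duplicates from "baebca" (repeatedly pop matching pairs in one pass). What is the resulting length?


Input: baebca
Stack-based adjacent duplicate removal:
  Read 'b': push. Stack: b
  Read 'a': push. Stack: ba
  Read 'e': push. Stack: bae
  Read 'b': push. Stack: baeb
  Read 'c': push. Stack: baebc
  Read 'a': push. Stack: baebca
Final stack: "baebca" (length 6)

6


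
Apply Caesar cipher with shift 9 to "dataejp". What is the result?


Caesar cipher: shift "dataejp" by 9
  'd' (pos 3) + 9 = pos 12 = 'm'
  'a' (pos 0) + 9 = pos 9 = 'j'
  't' (pos 19) + 9 = pos 2 = 'c'
  'a' (pos 0) + 9 = pos 9 = 'j'
  'e' (pos 4) + 9 = pos 13 = 'n'
  'j' (pos 9) + 9 = pos 18 = 's'
  'p' (pos 15) + 9 = pos 24 = 'y'
Result: mjcjnsy

mjcjnsy


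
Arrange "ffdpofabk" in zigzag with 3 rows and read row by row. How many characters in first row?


Zigzag "ffdpofabk" into 3 rows:
Placing characters:
  'f' => row 0
  'f' => row 1
  'd' => row 2
  'p' => row 1
  'o' => row 0
  'f' => row 1
  'a' => row 2
  'b' => row 1
  'k' => row 0
Rows:
  Row 0: "fok"
  Row 1: "fpfb"
  Row 2: "da"
First row length: 3

3


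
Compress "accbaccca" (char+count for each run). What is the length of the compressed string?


Input: accbaccca
Runs:
  'a' x 1 => "a1"
  'c' x 2 => "c2"
  'b' x 1 => "b1"
  'a' x 1 => "a1"
  'c' x 3 => "c3"
  'a' x 1 => "a1"
Compressed: "a1c2b1a1c3a1"
Compressed length: 12

12


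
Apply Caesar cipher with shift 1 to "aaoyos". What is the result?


Caesar cipher: shift "aaoyos" by 1
  'a' (pos 0) + 1 = pos 1 = 'b'
  'a' (pos 0) + 1 = pos 1 = 'b'
  'o' (pos 14) + 1 = pos 15 = 'p'
  'y' (pos 24) + 1 = pos 25 = 'z'
  'o' (pos 14) + 1 = pos 15 = 'p'
  's' (pos 18) + 1 = pos 19 = 't'
Result: bbpzpt

bbpzpt


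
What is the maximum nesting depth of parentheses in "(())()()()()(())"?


Input: "(())()()()()(())"
Tracking depth:
  Position 0 '(': depth becomes 1
  Position 1 '(': depth becomes 2
  Position 2 ')': depth becomes 1
  Position 3 ')': depth becomes 0
  Position 4 '(': depth becomes 1
  Position 5 ')': depth becomes 0
  Position 6 '(': depth becomes 1
  Position 7 ')': depth becomes 0
  Position 8 '(': depth becomes 1
  Position 9 ')': depth becomes 0
  Position 10 '(': depth becomes 1
  Position 11 ')': depth becomes 0
  Position 12 '(': depth becomes 1
  Position 13 '(': depth becomes 2
  Position 14 ')': depth becomes 1
  Position 15 ')': depth becomes 0
Maximum depth reached: 2

2


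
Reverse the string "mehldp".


Input: mehldp
Reading characters right to left:
  Position 5: 'p'
  Position 4: 'd'
  Position 3: 'l'
  Position 2: 'h'
  Position 1: 'e'
  Position 0: 'm'
Reversed: pdlhem

pdlhem


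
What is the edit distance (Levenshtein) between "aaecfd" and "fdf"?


Computing edit distance: "aaecfd" -> "fdf"
DP table:
           f    d    f
      0    1    2    3
  a   1    1    2    3
  a   2    2    2    3
  e   3    3    3    3
  c   4    4    4    4
  f   5    4    5    4
  d   6    5    4    5
Edit distance = dp[6][3] = 5

5


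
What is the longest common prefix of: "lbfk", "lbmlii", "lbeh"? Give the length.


Words: lbfk, lbmlii, lbeh
  Position 0: all 'l' => match
  Position 1: all 'b' => match
  Position 2: ('f', 'm', 'e') => mismatch, stop
LCP = "lb" (length 2)

2


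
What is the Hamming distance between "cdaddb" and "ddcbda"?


Comparing "cdaddb" and "ddcbda" position by position:
  Position 0: 'c' vs 'd' => differ
  Position 1: 'd' vs 'd' => same
  Position 2: 'a' vs 'c' => differ
  Position 3: 'd' vs 'b' => differ
  Position 4: 'd' vs 'd' => same
  Position 5: 'b' vs 'a' => differ
Total differences (Hamming distance): 4

4


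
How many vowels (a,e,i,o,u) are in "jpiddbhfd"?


Input: jpiddbhfd
Checking each character:
  'j' at position 0: consonant
  'p' at position 1: consonant
  'i' at position 2: vowel (running total: 1)
  'd' at position 3: consonant
  'd' at position 4: consonant
  'b' at position 5: consonant
  'h' at position 6: consonant
  'f' at position 7: consonant
  'd' at position 8: consonant
Total vowels: 1

1


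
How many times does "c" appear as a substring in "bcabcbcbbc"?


Searching for "c" in "bcabcbcbbc"
Scanning each position:
  Position 0: "b" => no
  Position 1: "c" => MATCH
  Position 2: "a" => no
  Position 3: "b" => no
  Position 4: "c" => MATCH
  Position 5: "b" => no
  Position 6: "c" => MATCH
  Position 7: "b" => no
  Position 8: "b" => no
  Position 9: "c" => MATCH
Total occurrences: 4

4


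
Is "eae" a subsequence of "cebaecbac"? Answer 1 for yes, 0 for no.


Check if "eae" is a subsequence of "cebaecbac"
Greedy scan:
  Position 0 ('c'): no match needed
  Position 1 ('e'): matches sub[0] = 'e'
  Position 2 ('b'): no match needed
  Position 3 ('a'): matches sub[1] = 'a'
  Position 4 ('e'): matches sub[2] = 'e'
  Position 5 ('c'): no match needed
  Position 6 ('b'): no match needed
  Position 7 ('a'): no match needed
  Position 8 ('c'): no match needed
All 3 characters matched => is a subsequence

1


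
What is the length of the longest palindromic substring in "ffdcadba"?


Input: "ffdcadba"
Checking substrings for palindromes:
  [0:2] "ff" (len 2) => palindrome
Longest palindromic substring: "ff" with length 2

2


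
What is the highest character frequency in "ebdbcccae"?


Input: ebdbcccae
Character counts:
  'a': 1
  'b': 2
  'c': 3
  'd': 1
  'e': 2
Maximum frequency: 3

3


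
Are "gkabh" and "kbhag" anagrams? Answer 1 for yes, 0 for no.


Strings: "gkabh", "kbhag"
Sorted first:  abghk
Sorted second: abghk
Sorted forms match => anagrams

1


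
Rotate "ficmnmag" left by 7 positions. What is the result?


Input: "ficmnmag", rotate left by 7
First 7 characters: "ficmnma"
Remaining characters: "g"
Concatenate remaining + first: "g" + "ficmnma" = "gficmnma"

gficmnma


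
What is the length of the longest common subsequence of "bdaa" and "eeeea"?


LCS of "bdaa" and "eeeea"
DP table:
           e    e    e    e    a
      0    0    0    0    0    0
  b   0    0    0    0    0    0
  d   0    0    0    0    0    0
  a   0    0    0    0    0    1
  a   0    0    0    0    0    1
LCS length = dp[4][5] = 1

1


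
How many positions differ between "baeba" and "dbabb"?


Comparing "baeba" and "dbabb" position by position:
  Position 0: 'b' vs 'd' => DIFFER
  Position 1: 'a' vs 'b' => DIFFER
  Position 2: 'e' vs 'a' => DIFFER
  Position 3: 'b' vs 'b' => same
  Position 4: 'a' vs 'b' => DIFFER
Positions that differ: 4

4


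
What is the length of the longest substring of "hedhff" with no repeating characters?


Input: "hedhff"
Sliding window (track last position of each char):
  Position 0 ('h'): window [0,0] length 1 -- new best
  Position 1 ('e'): window [0,1] length 2 -- new best
  Position 2 ('d'): window [0,2] length 3 -- new best
  Position 3 ('h'): repeat (last at 0), move window start to 1
  Position 3 ('h'): window [1,3] length 3
  Position 4 ('f'): window [1,4] length 4 -- new best
  Position 5 ('f'): repeat (last at 4), move window start to 5
  Position 5 ('f'): window [5,5] length 1
Longest substring with no repeats: "edhf" with length 4

4


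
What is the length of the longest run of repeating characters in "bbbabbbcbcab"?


Input: "bbbabbbcbcab"
Scanning for longest run:
  Position 1 ('b'): continues run of 'b', length=2
  Position 2 ('b'): continues run of 'b', length=3
  Position 3 ('a'): new char, reset run to 1
  Position 4 ('b'): new char, reset run to 1
  Position 5 ('b'): continues run of 'b', length=2
  Position 6 ('b'): continues run of 'b', length=3
  Position 7 ('c'): new char, reset run to 1
  Position 8 ('b'): new char, reset run to 1
  Position 9 ('c'): new char, reset run to 1
  Position 10 ('a'): new char, reset run to 1
  Position 11 ('b'): new char, reset run to 1
Longest run: 'b' with length 3

3


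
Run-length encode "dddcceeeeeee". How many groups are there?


Input: dddcceeeeeee
Scanning for consecutive runs:
  Group 1: 'd' x 3 (positions 0-2)
  Group 2: 'c' x 2 (positions 3-4)
  Group 3: 'e' x 7 (positions 5-11)
Total groups: 3

3


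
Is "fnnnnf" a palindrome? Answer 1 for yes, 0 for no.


Input: fnnnnf
Reversed: fnnnnf
  Compare pos 0 ('f') with pos 5 ('f'): match
  Compare pos 1 ('n') with pos 4 ('n'): match
  Compare pos 2 ('n') with pos 3 ('n'): match
Result: palindrome

1


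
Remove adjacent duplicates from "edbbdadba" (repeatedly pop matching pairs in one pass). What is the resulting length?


Input: edbbdadba
Stack-based adjacent duplicate removal:
  Read 'e': push. Stack: e
  Read 'd': push. Stack: ed
  Read 'b': push. Stack: edb
  Read 'b': matches stack top 'b' => pop. Stack: ed
  Read 'd': matches stack top 'd' => pop. Stack: e
  Read 'a': push. Stack: ea
  Read 'd': push. Stack: ead
  Read 'b': push. Stack: eadb
  Read 'a': push. Stack: eadba
Final stack: "eadba" (length 5)

5


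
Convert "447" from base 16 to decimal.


Input: "447" in base 16
Positional expansion:
  Digit '4' (value 4) x 16^2 = 1024
  Digit '4' (value 4) x 16^1 = 64
  Digit '7' (value 7) x 16^0 = 7
Sum = 1095

1095


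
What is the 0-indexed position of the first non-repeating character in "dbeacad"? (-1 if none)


Input: dbeacad
Character frequencies:
  'a': 2
  'b': 1
  'c': 1
  'd': 2
  'e': 1
Scanning left to right for freq == 1:
  Position 0 ('d'): freq=2, skip
  Position 1 ('b'): unique! => answer = 1

1


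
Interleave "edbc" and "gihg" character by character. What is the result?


Interleaving "edbc" and "gihg":
  Position 0: 'e' from first, 'g' from second => "eg"
  Position 1: 'd' from first, 'i' from second => "di"
  Position 2: 'b' from first, 'h' from second => "bh"
  Position 3: 'c' from first, 'g' from second => "cg"
Result: egdibhcg

egdibhcg


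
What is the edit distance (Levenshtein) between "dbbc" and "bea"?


Computing edit distance: "dbbc" -> "bea"
DP table:
           b    e    a
      0    1    2    3
  d   1    1    2    3
  b   2    1    2    3
  b   3    2    2    3
  c   4    3    3    3
Edit distance = dp[4][3] = 3

3


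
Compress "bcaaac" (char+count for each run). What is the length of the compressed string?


Input: bcaaac
Runs:
  'b' x 1 => "b1"
  'c' x 1 => "c1"
  'a' x 3 => "a3"
  'c' x 1 => "c1"
Compressed: "b1c1a3c1"
Compressed length: 8

8


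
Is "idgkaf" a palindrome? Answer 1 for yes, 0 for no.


Input: idgkaf
Reversed: fakgdi
  Compare pos 0 ('i') with pos 5 ('f'): MISMATCH
  Compare pos 1 ('d') with pos 4 ('a'): MISMATCH
  Compare pos 2 ('g') with pos 3 ('k'): MISMATCH
Result: not a palindrome

0


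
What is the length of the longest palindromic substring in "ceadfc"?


Input: "ceadfc"
Checking substrings for palindromes:
  No multi-char palindromic substrings found
Longest palindromic substring: "c" with length 1

1


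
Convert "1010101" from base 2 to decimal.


Input: "1010101" in base 2
Positional expansion:
  Digit '1' (value 1) x 2^6 = 64
  Digit '0' (value 0) x 2^5 = 0
  Digit '1' (value 1) x 2^4 = 16
  Digit '0' (value 0) x 2^3 = 0
  Digit '1' (value 1) x 2^2 = 4
  Digit '0' (value 0) x 2^1 = 0
  Digit '1' (value 1) x 2^0 = 1
Sum = 85

85


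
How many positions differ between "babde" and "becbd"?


Comparing "babde" and "becbd" position by position:
  Position 0: 'b' vs 'b' => same
  Position 1: 'a' vs 'e' => DIFFER
  Position 2: 'b' vs 'c' => DIFFER
  Position 3: 'd' vs 'b' => DIFFER
  Position 4: 'e' vs 'd' => DIFFER
Positions that differ: 4

4


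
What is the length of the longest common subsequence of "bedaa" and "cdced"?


LCS of "bedaa" and "cdced"
DP table:
           c    d    c    e    d
      0    0    0    0    0    0
  b   0    0    0    0    0    0
  e   0    0    0    0    1    1
  d   0    0    1    1    1    2
  a   0    0    1    1    1    2
  a   0    0    1    1    1    2
LCS length = dp[5][5] = 2

2


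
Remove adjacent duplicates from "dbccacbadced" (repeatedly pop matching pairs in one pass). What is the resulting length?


Input: dbccacbadced
Stack-based adjacent duplicate removal:
  Read 'd': push. Stack: d
  Read 'b': push. Stack: db
  Read 'c': push. Stack: dbc
  Read 'c': matches stack top 'c' => pop. Stack: db
  Read 'a': push. Stack: dba
  Read 'c': push. Stack: dbac
  Read 'b': push. Stack: dbacb
  Read 'a': push. Stack: dbacba
  Read 'd': push. Stack: dbacbad
  Read 'c': push. Stack: dbacbadc
  Read 'e': push. Stack: dbacbadce
  Read 'd': push. Stack: dbacbadced
Final stack: "dbacbadced" (length 10)

10


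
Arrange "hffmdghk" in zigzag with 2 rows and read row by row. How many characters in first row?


Zigzag "hffmdghk" into 2 rows:
Placing characters:
  'h' => row 0
  'f' => row 1
  'f' => row 0
  'm' => row 1
  'd' => row 0
  'g' => row 1
  'h' => row 0
  'k' => row 1
Rows:
  Row 0: "hfdh"
  Row 1: "fmgk"
First row length: 4

4


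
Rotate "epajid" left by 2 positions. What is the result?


Input: "epajid", rotate left by 2
First 2 characters: "ep"
Remaining characters: "ajid"
Concatenate remaining + first: "ajid" + "ep" = "ajidep"

ajidep


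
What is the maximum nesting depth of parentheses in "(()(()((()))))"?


Input: "(()(()((()))))"
Tracking depth:
  Position 0 '(': depth becomes 1
  Position 1 '(': depth becomes 2
  Position 2 ')': depth becomes 1
  Position 3 '(': depth becomes 2
  Position 4 '(': depth becomes 3
  Position 5 ')': depth becomes 2
  Position 6 '(': depth becomes 3
  Position 7 '(': depth becomes 4
  Position 8 '(': depth becomes 5
  Position 9 ')': depth becomes 4
  Position 10 ')': depth becomes 3
  Position 11 ')': depth becomes 2
  Position 12 ')': depth becomes 1
  Position 13 ')': depth becomes 0
Maximum depth reached: 5

5


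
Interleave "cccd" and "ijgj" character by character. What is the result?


Interleaving "cccd" and "ijgj":
  Position 0: 'c' from first, 'i' from second => "ci"
  Position 1: 'c' from first, 'j' from second => "cj"
  Position 2: 'c' from first, 'g' from second => "cg"
  Position 3: 'd' from first, 'j' from second => "dj"
Result: cicjcgdj

cicjcgdj


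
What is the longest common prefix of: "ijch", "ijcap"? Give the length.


Words: ijch, ijcap
  Position 0: all 'i' => match
  Position 1: all 'j' => match
  Position 2: all 'c' => match
  Position 3: ('h', 'a') => mismatch, stop
LCP = "ijc" (length 3)

3


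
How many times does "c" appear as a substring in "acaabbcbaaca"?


Searching for "c" in "acaabbcbaaca"
Scanning each position:
  Position 0: "a" => no
  Position 1: "c" => MATCH
  Position 2: "a" => no
  Position 3: "a" => no
  Position 4: "b" => no
  Position 5: "b" => no
  Position 6: "c" => MATCH
  Position 7: "b" => no
  Position 8: "a" => no
  Position 9: "a" => no
  Position 10: "c" => MATCH
  Position 11: "a" => no
Total occurrences: 3

3


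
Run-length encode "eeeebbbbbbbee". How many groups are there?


Input: eeeebbbbbbbee
Scanning for consecutive runs:
  Group 1: 'e' x 4 (positions 0-3)
  Group 2: 'b' x 7 (positions 4-10)
  Group 3: 'e' x 2 (positions 11-12)
Total groups: 3

3


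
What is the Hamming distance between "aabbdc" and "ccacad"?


Comparing "aabbdc" and "ccacad" position by position:
  Position 0: 'a' vs 'c' => differ
  Position 1: 'a' vs 'c' => differ
  Position 2: 'b' vs 'a' => differ
  Position 3: 'b' vs 'c' => differ
  Position 4: 'd' vs 'a' => differ
  Position 5: 'c' vs 'd' => differ
Total differences (Hamming distance): 6

6


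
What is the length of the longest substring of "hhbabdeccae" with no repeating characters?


Input: "hhbabdeccae"
Sliding window (track last position of each char):
  Position 0 ('h'): window [0,0] length 1 -- new best
  Position 1 ('h'): repeat (last at 0), move window start to 1
  Position 1 ('h'): window [1,1] length 1
  Position 2 ('b'): window [1,2] length 2 -- new best
  Position 3 ('a'): window [1,3] length 3 -- new best
  Position 4 ('b'): repeat (last at 2), move window start to 3
  Position 4 ('b'): window [3,4] length 2
  Position 5 ('d'): window [3,5] length 3
  Position 6 ('e'): window [3,6] length 4 -- new best
  Position 7 ('c'): window [3,7] length 5 -- new best
  Position 8 ('c'): repeat (last at 7), move window start to 8
  Position 8 ('c'): window [8,8] length 1
  Position 9 ('a'): window [8,9] length 2
  Position 10 ('e'): window [8,10] length 3
Longest substring with no repeats: "abdec" with length 5

5


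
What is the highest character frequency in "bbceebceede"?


Input: bbceebceede
Character counts:
  'b': 3
  'c': 2
  'd': 1
  'e': 5
Maximum frequency: 5

5


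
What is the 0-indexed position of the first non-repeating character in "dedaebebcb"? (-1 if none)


Input: dedaebebcb
Character frequencies:
  'a': 1
  'b': 3
  'c': 1
  'd': 2
  'e': 3
Scanning left to right for freq == 1:
  Position 0 ('d'): freq=2, skip
  Position 1 ('e'): freq=3, skip
  Position 2 ('d'): freq=2, skip
  Position 3 ('a'): unique! => answer = 3

3


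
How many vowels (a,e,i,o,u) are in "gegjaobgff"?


Input: gegjaobgff
Checking each character:
  'g' at position 0: consonant
  'e' at position 1: vowel (running total: 1)
  'g' at position 2: consonant
  'j' at position 3: consonant
  'a' at position 4: vowel (running total: 2)
  'o' at position 5: vowel (running total: 3)
  'b' at position 6: consonant
  'g' at position 7: consonant
  'f' at position 8: consonant
  'f' at position 9: consonant
Total vowels: 3

3


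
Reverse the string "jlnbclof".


Input: jlnbclof
Reading characters right to left:
  Position 7: 'f'
  Position 6: 'o'
  Position 5: 'l'
  Position 4: 'c'
  Position 3: 'b'
  Position 2: 'n'
  Position 1: 'l'
  Position 0: 'j'
Reversed: folcbnlj

folcbnlj


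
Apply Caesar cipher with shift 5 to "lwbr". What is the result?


Caesar cipher: shift "lwbr" by 5
  'l' (pos 11) + 5 = pos 16 = 'q'
  'w' (pos 22) + 5 = pos 1 = 'b'
  'b' (pos 1) + 5 = pos 6 = 'g'
  'r' (pos 17) + 5 = pos 22 = 'w'
Result: qbgw

qbgw


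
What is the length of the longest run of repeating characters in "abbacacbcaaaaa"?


Input: "abbacacbcaaaaa"
Scanning for longest run:
  Position 1 ('b'): new char, reset run to 1
  Position 2 ('b'): continues run of 'b', length=2
  Position 3 ('a'): new char, reset run to 1
  Position 4 ('c'): new char, reset run to 1
  Position 5 ('a'): new char, reset run to 1
  Position 6 ('c'): new char, reset run to 1
  Position 7 ('b'): new char, reset run to 1
  Position 8 ('c'): new char, reset run to 1
  Position 9 ('a'): new char, reset run to 1
  Position 10 ('a'): continues run of 'a', length=2
  Position 11 ('a'): continues run of 'a', length=3
  Position 12 ('a'): continues run of 'a', length=4
  Position 13 ('a'): continues run of 'a', length=5
Longest run: 'a' with length 5

5


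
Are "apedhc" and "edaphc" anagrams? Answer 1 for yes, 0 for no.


Strings: "apedhc", "edaphc"
Sorted first:  acdehp
Sorted second: acdehp
Sorted forms match => anagrams

1


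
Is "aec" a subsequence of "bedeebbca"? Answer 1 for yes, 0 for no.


Check if "aec" is a subsequence of "bedeebbca"
Greedy scan:
  Position 0 ('b'): no match needed
  Position 1 ('e'): no match needed
  Position 2 ('d'): no match needed
  Position 3 ('e'): no match needed
  Position 4 ('e'): no match needed
  Position 5 ('b'): no match needed
  Position 6 ('b'): no match needed
  Position 7 ('c'): no match needed
  Position 8 ('a'): matches sub[0] = 'a'
Only matched 1/3 characters => not a subsequence

0


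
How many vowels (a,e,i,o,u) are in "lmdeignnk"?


Input: lmdeignnk
Checking each character:
  'l' at position 0: consonant
  'm' at position 1: consonant
  'd' at position 2: consonant
  'e' at position 3: vowel (running total: 1)
  'i' at position 4: vowel (running total: 2)
  'g' at position 5: consonant
  'n' at position 6: consonant
  'n' at position 7: consonant
  'k' at position 8: consonant
Total vowels: 2

2


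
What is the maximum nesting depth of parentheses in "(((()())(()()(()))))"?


Input: "(((()())(()()(()))))"
Tracking depth:
  Position 0 '(': depth becomes 1
  Position 1 '(': depth becomes 2
  Position 2 '(': depth becomes 3
  Position 3 '(': depth becomes 4
  Position 4 ')': depth becomes 3
  Position 5 '(': depth becomes 4
  Position 6 ')': depth becomes 3
  Position 7 ')': depth becomes 2
  Position 8 '(': depth becomes 3
  Position 9 '(': depth becomes 4
  Position 10 ')': depth becomes 3
  Position 11 '(': depth becomes 4
  Position 12 ')': depth becomes 3
  Position 13 '(': depth becomes 4
  Position 14 '(': depth becomes 5
  Position 15 ')': depth becomes 4
  Position 16 ')': depth becomes 3
  Position 17 ')': depth becomes 2
  Position 18 ')': depth becomes 1
  Position 19 ')': depth becomes 0
Maximum depth reached: 5

5


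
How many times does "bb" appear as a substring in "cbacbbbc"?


Searching for "bb" in "cbacbbbc"
Scanning each position:
  Position 0: "cb" => no
  Position 1: "ba" => no
  Position 2: "ac" => no
  Position 3: "cb" => no
  Position 4: "bb" => MATCH
  Position 5: "bb" => MATCH
  Position 6: "bc" => no
Total occurrences: 2

2


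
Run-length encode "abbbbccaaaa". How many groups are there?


Input: abbbbccaaaa
Scanning for consecutive runs:
  Group 1: 'a' x 1 (positions 0-0)
  Group 2: 'b' x 4 (positions 1-4)
  Group 3: 'c' x 2 (positions 5-6)
  Group 4: 'a' x 4 (positions 7-10)
Total groups: 4

4


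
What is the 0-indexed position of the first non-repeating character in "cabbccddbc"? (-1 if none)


Input: cabbccddbc
Character frequencies:
  'a': 1
  'b': 3
  'c': 4
  'd': 2
Scanning left to right for freq == 1:
  Position 0 ('c'): freq=4, skip
  Position 1 ('a'): unique! => answer = 1

1


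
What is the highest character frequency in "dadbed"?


Input: dadbed
Character counts:
  'a': 1
  'b': 1
  'd': 3
  'e': 1
Maximum frequency: 3

3


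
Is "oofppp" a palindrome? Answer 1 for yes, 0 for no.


Input: oofppp
Reversed: pppfoo
  Compare pos 0 ('o') with pos 5 ('p'): MISMATCH
  Compare pos 1 ('o') with pos 4 ('p'): MISMATCH
  Compare pos 2 ('f') with pos 3 ('p'): MISMATCH
Result: not a palindrome

0


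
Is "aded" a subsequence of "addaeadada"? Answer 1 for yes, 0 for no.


Check if "aded" is a subsequence of "addaeadada"
Greedy scan:
  Position 0 ('a'): matches sub[0] = 'a'
  Position 1 ('d'): matches sub[1] = 'd'
  Position 2 ('d'): no match needed
  Position 3 ('a'): no match needed
  Position 4 ('e'): matches sub[2] = 'e'
  Position 5 ('a'): no match needed
  Position 6 ('d'): matches sub[3] = 'd'
  Position 7 ('a'): no match needed
  Position 8 ('d'): no match needed
  Position 9 ('a'): no match needed
All 4 characters matched => is a subsequence

1


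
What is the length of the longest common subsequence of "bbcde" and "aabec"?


LCS of "bbcde" and "aabec"
DP table:
           a    a    b    e    c
      0    0    0    0    0    0
  b   0    0    0    1    1    1
  b   0    0    0    1    1    1
  c   0    0    0    1    1    2
  d   0    0    0    1    1    2
  e   0    0    0    1    2    2
LCS length = dp[5][5] = 2

2


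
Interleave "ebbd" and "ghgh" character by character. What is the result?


Interleaving "ebbd" and "ghgh":
  Position 0: 'e' from first, 'g' from second => "eg"
  Position 1: 'b' from first, 'h' from second => "bh"
  Position 2: 'b' from first, 'g' from second => "bg"
  Position 3: 'd' from first, 'h' from second => "dh"
Result: egbhbgdh

egbhbgdh


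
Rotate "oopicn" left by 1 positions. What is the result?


Input: "oopicn", rotate left by 1
First 1 characters: "o"
Remaining characters: "opicn"
Concatenate remaining + first: "opicn" + "o" = "opicno"

opicno


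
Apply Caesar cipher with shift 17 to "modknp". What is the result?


Caesar cipher: shift "modknp" by 17
  'm' (pos 12) + 17 = pos 3 = 'd'
  'o' (pos 14) + 17 = pos 5 = 'f'
  'd' (pos 3) + 17 = pos 20 = 'u'
  'k' (pos 10) + 17 = pos 1 = 'b'
  'n' (pos 13) + 17 = pos 4 = 'e'
  'p' (pos 15) + 17 = pos 6 = 'g'
Result: dfubeg

dfubeg


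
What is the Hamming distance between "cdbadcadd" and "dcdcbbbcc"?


Comparing "cdbadcadd" and "dcdcbbbcc" position by position:
  Position 0: 'c' vs 'd' => differ
  Position 1: 'd' vs 'c' => differ
  Position 2: 'b' vs 'd' => differ
  Position 3: 'a' vs 'c' => differ
  Position 4: 'd' vs 'b' => differ
  Position 5: 'c' vs 'b' => differ
  Position 6: 'a' vs 'b' => differ
  Position 7: 'd' vs 'c' => differ
  Position 8: 'd' vs 'c' => differ
Total differences (Hamming distance): 9

9


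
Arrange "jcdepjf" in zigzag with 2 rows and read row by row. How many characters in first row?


Zigzag "jcdepjf" into 2 rows:
Placing characters:
  'j' => row 0
  'c' => row 1
  'd' => row 0
  'e' => row 1
  'p' => row 0
  'j' => row 1
  'f' => row 0
Rows:
  Row 0: "jdpf"
  Row 1: "cej"
First row length: 4

4


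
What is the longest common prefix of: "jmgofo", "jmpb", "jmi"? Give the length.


Words: jmgofo, jmpb, jmi
  Position 0: all 'j' => match
  Position 1: all 'm' => match
  Position 2: ('g', 'p', 'i') => mismatch, stop
LCP = "jm" (length 2)

2


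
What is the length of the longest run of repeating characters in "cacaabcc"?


Input: "cacaabcc"
Scanning for longest run:
  Position 1 ('a'): new char, reset run to 1
  Position 2 ('c'): new char, reset run to 1
  Position 3 ('a'): new char, reset run to 1
  Position 4 ('a'): continues run of 'a', length=2
  Position 5 ('b'): new char, reset run to 1
  Position 6 ('c'): new char, reset run to 1
  Position 7 ('c'): continues run of 'c', length=2
Longest run: 'a' with length 2

2


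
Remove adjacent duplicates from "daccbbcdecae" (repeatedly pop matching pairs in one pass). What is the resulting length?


Input: daccbbcdecae
Stack-based adjacent duplicate removal:
  Read 'd': push. Stack: d
  Read 'a': push. Stack: da
  Read 'c': push. Stack: dac
  Read 'c': matches stack top 'c' => pop. Stack: da
  Read 'b': push. Stack: dab
  Read 'b': matches stack top 'b' => pop. Stack: da
  Read 'c': push. Stack: dac
  Read 'd': push. Stack: dacd
  Read 'e': push. Stack: dacde
  Read 'c': push. Stack: dacdec
  Read 'a': push. Stack: dacdeca
  Read 'e': push. Stack: dacdecae
Final stack: "dacdecae" (length 8)

8


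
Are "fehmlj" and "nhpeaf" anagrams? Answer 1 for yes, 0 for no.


Strings: "fehmlj", "nhpeaf"
Sorted first:  efhjlm
Sorted second: aefhnp
Differ at position 0: 'e' vs 'a' => not anagrams

0


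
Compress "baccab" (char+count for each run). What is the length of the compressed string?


Input: baccab
Runs:
  'b' x 1 => "b1"
  'a' x 1 => "a1"
  'c' x 2 => "c2"
  'a' x 1 => "a1"
  'b' x 1 => "b1"
Compressed: "b1a1c2a1b1"
Compressed length: 10

10


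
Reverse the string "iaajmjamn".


Input: iaajmjamn
Reading characters right to left:
  Position 8: 'n'
  Position 7: 'm'
  Position 6: 'a'
  Position 5: 'j'
  Position 4: 'm'
  Position 3: 'j'
  Position 2: 'a'
  Position 1: 'a'
  Position 0: 'i'
Reversed: nmajmjaai

nmajmjaai


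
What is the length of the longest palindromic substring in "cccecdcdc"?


Input: "cccecdcdc"
Checking substrings for palindromes:
  [4:9] "cdcdc" (len 5) => palindrome
  [0:3] "ccc" (len 3) => palindrome
  [2:5] "cec" (len 3) => palindrome
  [4:7] "cdc" (len 3) => palindrome
  [5:8] "dcd" (len 3) => palindrome
  [6:9] "cdc" (len 3) => palindrome
Longest palindromic substring: "cdcdc" with length 5

5


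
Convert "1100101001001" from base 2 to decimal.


Input: "1100101001001" in base 2
Positional expansion:
  Digit '1' (value 1) x 2^12 = 4096
  Digit '1' (value 1) x 2^11 = 2048
  Digit '0' (value 0) x 2^10 = 0
  Digit '0' (value 0) x 2^9 = 0
  Digit '1' (value 1) x 2^8 = 256
  Digit '0' (value 0) x 2^7 = 0
  Digit '1' (value 1) x 2^6 = 64
  Digit '0' (value 0) x 2^5 = 0
  Digit '0' (value 0) x 2^4 = 0
  Digit '1' (value 1) x 2^3 = 8
  Digit '0' (value 0) x 2^2 = 0
  Digit '0' (value 0) x 2^1 = 0
  Digit '1' (value 1) x 2^0 = 1
Sum = 6473

6473


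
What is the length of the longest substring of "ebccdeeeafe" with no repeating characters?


Input: "ebccdeeeafe"
Sliding window (track last position of each char):
  Position 0 ('e'): window [0,0] length 1 -- new best
  Position 1 ('b'): window [0,1] length 2 -- new best
  Position 2 ('c'): window [0,2] length 3 -- new best
  Position 3 ('c'): repeat (last at 2), move window start to 3
  Position 3 ('c'): window [3,3] length 1
  Position 4 ('d'): window [3,4] length 2
  Position 5 ('e'): window [3,5] length 3
  Position 6 ('e'): repeat (last at 5), move window start to 6
  Position 6 ('e'): window [6,6] length 1
  Position 7 ('e'): repeat (last at 6), move window start to 7
  Position 7 ('e'): window [7,7] length 1
  Position 8 ('a'): window [7,8] length 2
  Position 9 ('f'): window [7,9] length 3
  Position 10 ('e'): repeat (last at 7), move window start to 8
  Position 10 ('e'): window [8,10] length 3
Longest substring with no repeats: "ebc" with length 3

3


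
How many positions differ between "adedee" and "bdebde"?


Comparing "adedee" and "bdebde" position by position:
  Position 0: 'a' vs 'b' => DIFFER
  Position 1: 'd' vs 'd' => same
  Position 2: 'e' vs 'e' => same
  Position 3: 'd' vs 'b' => DIFFER
  Position 4: 'e' vs 'd' => DIFFER
  Position 5: 'e' vs 'e' => same
Positions that differ: 3

3


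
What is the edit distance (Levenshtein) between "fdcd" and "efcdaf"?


Computing edit distance: "fdcd" -> "efcdaf"
DP table:
           e    f    c    d    a    f
      0    1    2    3    4    5    6
  f   1    1    1    2    3    4    5
  d   2    2    2    2    2    3    4
  c   3    3    3    2    3    3    4
  d   4    4    4    3    2    3    4
Edit distance = dp[4][6] = 4

4


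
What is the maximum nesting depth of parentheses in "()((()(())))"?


Input: "()((()(())))"
Tracking depth:
  Position 0 '(': depth becomes 1
  Position 1 ')': depth becomes 0
  Position 2 '(': depth becomes 1
  Position 3 '(': depth becomes 2
  Position 4 '(': depth becomes 3
  Position 5 ')': depth becomes 2
  Position 6 '(': depth becomes 3
  Position 7 '(': depth becomes 4
  Position 8 ')': depth becomes 3
  Position 9 ')': depth becomes 2
  Position 10 ')': depth becomes 1
  Position 11 ')': depth becomes 0
Maximum depth reached: 4

4


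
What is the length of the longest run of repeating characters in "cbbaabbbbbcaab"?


Input: "cbbaabbbbbcaab"
Scanning for longest run:
  Position 1 ('b'): new char, reset run to 1
  Position 2 ('b'): continues run of 'b', length=2
  Position 3 ('a'): new char, reset run to 1
  Position 4 ('a'): continues run of 'a', length=2
  Position 5 ('b'): new char, reset run to 1
  Position 6 ('b'): continues run of 'b', length=2
  Position 7 ('b'): continues run of 'b', length=3
  Position 8 ('b'): continues run of 'b', length=4
  Position 9 ('b'): continues run of 'b', length=5
  Position 10 ('c'): new char, reset run to 1
  Position 11 ('a'): new char, reset run to 1
  Position 12 ('a'): continues run of 'a', length=2
  Position 13 ('b'): new char, reset run to 1
Longest run: 'b' with length 5

5


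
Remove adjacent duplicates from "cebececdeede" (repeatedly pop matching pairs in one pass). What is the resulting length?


Input: cebececdeede
Stack-based adjacent duplicate removal:
  Read 'c': push. Stack: c
  Read 'e': push. Stack: ce
  Read 'b': push. Stack: ceb
  Read 'e': push. Stack: cebe
  Read 'c': push. Stack: cebec
  Read 'e': push. Stack: cebece
  Read 'c': push. Stack: cebecec
  Read 'd': push. Stack: cebececd
  Read 'e': push. Stack: cebececde
  Read 'e': matches stack top 'e' => pop. Stack: cebececd
  Read 'd': matches stack top 'd' => pop. Stack: cebecec
  Read 'e': push. Stack: cebecece
Final stack: "cebecece" (length 8)

8


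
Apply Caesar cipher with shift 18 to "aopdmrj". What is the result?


Caesar cipher: shift "aopdmrj" by 18
  'a' (pos 0) + 18 = pos 18 = 's'
  'o' (pos 14) + 18 = pos 6 = 'g'
  'p' (pos 15) + 18 = pos 7 = 'h'
  'd' (pos 3) + 18 = pos 21 = 'v'
  'm' (pos 12) + 18 = pos 4 = 'e'
  'r' (pos 17) + 18 = pos 9 = 'j'
  'j' (pos 9) + 18 = pos 1 = 'b'
Result: sghvejb

sghvejb


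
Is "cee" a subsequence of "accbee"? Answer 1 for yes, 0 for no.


Check if "cee" is a subsequence of "accbee"
Greedy scan:
  Position 0 ('a'): no match needed
  Position 1 ('c'): matches sub[0] = 'c'
  Position 2 ('c'): no match needed
  Position 3 ('b'): no match needed
  Position 4 ('e'): matches sub[1] = 'e'
  Position 5 ('e'): matches sub[2] = 'e'
All 3 characters matched => is a subsequence

1


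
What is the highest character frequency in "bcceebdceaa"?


Input: bcceebdceaa
Character counts:
  'a': 2
  'b': 2
  'c': 3
  'd': 1
  'e': 3
Maximum frequency: 3

3


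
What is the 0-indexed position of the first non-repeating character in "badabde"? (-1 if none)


Input: badabde
Character frequencies:
  'a': 2
  'b': 2
  'd': 2
  'e': 1
Scanning left to right for freq == 1:
  Position 0 ('b'): freq=2, skip
  Position 1 ('a'): freq=2, skip
  Position 2 ('d'): freq=2, skip
  Position 3 ('a'): freq=2, skip
  Position 4 ('b'): freq=2, skip
  Position 5 ('d'): freq=2, skip
  Position 6 ('e'): unique! => answer = 6

6


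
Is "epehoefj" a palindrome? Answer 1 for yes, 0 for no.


Input: epehoefj
Reversed: jfeohepe
  Compare pos 0 ('e') with pos 7 ('j'): MISMATCH
  Compare pos 1 ('p') with pos 6 ('f'): MISMATCH
  Compare pos 2 ('e') with pos 5 ('e'): match
  Compare pos 3 ('h') with pos 4 ('o'): MISMATCH
Result: not a palindrome

0


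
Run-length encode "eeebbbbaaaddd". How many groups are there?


Input: eeebbbbaaaddd
Scanning for consecutive runs:
  Group 1: 'e' x 3 (positions 0-2)
  Group 2: 'b' x 4 (positions 3-6)
  Group 3: 'a' x 3 (positions 7-9)
  Group 4: 'd' x 3 (positions 10-12)
Total groups: 4

4


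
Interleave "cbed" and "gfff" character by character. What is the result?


Interleaving "cbed" and "gfff":
  Position 0: 'c' from first, 'g' from second => "cg"
  Position 1: 'b' from first, 'f' from second => "bf"
  Position 2: 'e' from first, 'f' from second => "ef"
  Position 3: 'd' from first, 'f' from second => "df"
Result: cgbfefdf

cgbfefdf
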